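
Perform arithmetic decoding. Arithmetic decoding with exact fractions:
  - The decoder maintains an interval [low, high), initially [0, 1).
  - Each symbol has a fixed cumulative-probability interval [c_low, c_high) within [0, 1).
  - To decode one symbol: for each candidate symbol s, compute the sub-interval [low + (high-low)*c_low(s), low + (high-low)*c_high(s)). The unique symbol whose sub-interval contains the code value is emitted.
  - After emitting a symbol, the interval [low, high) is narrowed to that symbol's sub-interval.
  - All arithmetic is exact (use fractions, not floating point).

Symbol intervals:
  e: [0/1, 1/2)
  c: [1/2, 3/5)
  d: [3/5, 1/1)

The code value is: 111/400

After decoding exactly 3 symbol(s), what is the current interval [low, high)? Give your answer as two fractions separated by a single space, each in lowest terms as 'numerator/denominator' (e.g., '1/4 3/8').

Step 1: interval [0/1, 1/1), width = 1/1 - 0/1 = 1/1
  'e': [0/1 + 1/1*0/1, 0/1 + 1/1*1/2) = [0/1, 1/2) <- contains code 111/400
  'c': [0/1 + 1/1*1/2, 0/1 + 1/1*3/5) = [1/2, 3/5)
  'd': [0/1 + 1/1*3/5, 0/1 + 1/1*1/1) = [3/5, 1/1)
  emit 'e', narrow to [0/1, 1/2)
Step 2: interval [0/1, 1/2), width = 1/2 - 0/1 = 1/2
  'e': [0/1 + 1/2*0/1, 0/1 + 1/2*1/2) = [0/1, 1/4)
  'c': [0/1 + 1/2*1/2, 0/1 + 1/2*3/5) = [1/4, 3/10) <- contains code 111/400
  'd': [0/1 + 1/2*3/5, 0/1 + 1/2*1/1) = [3/10, 1/2)
  emit 'c', narrow to [1/4, 3/10)
Step 3: interval [1/4, 3/10), width = 3/10 - 1/4 = 1/20
  'e': [1/4 + 1/20*0/1, 1/4 + 1/20*1/2) = [1/4, 11/40)
  'c': [1/4 + 1/20*1/2, 1/4 + 1/20*3/5) = [11/40, 7/25) <- contains code 111/400
  'd': [1/4 + 1/20*3/5, 1/4 + 1/20*1/1) = [7/25, 3/10)
  emit 'c', narrow to [11/40, 7/25)

Answer: 11/40 7/25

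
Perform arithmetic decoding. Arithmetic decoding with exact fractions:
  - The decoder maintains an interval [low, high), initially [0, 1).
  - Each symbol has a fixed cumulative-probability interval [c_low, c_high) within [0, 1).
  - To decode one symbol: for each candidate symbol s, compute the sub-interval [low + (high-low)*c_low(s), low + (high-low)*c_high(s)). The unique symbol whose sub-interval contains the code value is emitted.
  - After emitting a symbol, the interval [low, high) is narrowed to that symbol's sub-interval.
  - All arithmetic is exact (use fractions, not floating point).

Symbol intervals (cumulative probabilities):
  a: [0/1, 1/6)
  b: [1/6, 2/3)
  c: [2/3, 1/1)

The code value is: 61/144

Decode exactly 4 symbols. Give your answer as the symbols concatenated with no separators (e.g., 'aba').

Step 1: interval [0/1, 1/1), width = 1/1 - 0/1 = 1/1
  'a': [0/1 + 1/1*0/1, 0/1 + 1/1*1/6) = [0/1, 1/6)
  'b': [0/1 + 1/1*1/6, 0/1 + 1/1*2/3) = [1/6, 2/3) <- contains code 61/144
  'c': [0/1 + 1/1*2/3, 0/1 + 1/1*1/1) = [2/3, 1/1)
  emit 'b', narrow to [1/6, 2/3)
Step 2: interval [1/6, 2/3), width = 2/3 - 1/6 = 1/2
  'a': [1/6 + 1/2*0/1, 1/6 + 1/2*1/6) = [1/6, 1/4)
  'b': [1/6 + 1/2*1/6, 1/6 + 1/2*2/3) = [1/4, 1/2) <- contains code 61/144
  'c': [1/6 + 1/2*2/3, 1/6 + 1/2*1/1) = [1/2, 2/3)
  emit 'b', narrow to [1/4, 1/2)
Step 3: interval [1/4, 1/2), width = 1/2 - 1/4 = 1/4
  'a': [1/4 + 1/4*0/1, 1/4 + 1/4*1/6) = [1/4, 7/24)
  'b': [1/4 + 1/4*1/6, 1/4 + 1/4*2/3) = [7/24, 5/12)
  'c': [1/4 + 1/4*2/3, 1/4 + 1/4*1/1) = [5/12, 1/2) <- contains code 61/144
  emit 'c', narrow to [5/12, 1/2)
Step 4: interval [5/12, 1/2), width = 1/2 - 5/12 = 1/12
  'a': [5/12 + 1/12*0/1, 5/12 + 1/12*1/6) = [5/12, 31/72) <- contains code 61/144
  'b': [5/12 + 1/12*1/6, 5/12 + 1/12*2/3) = [31/72, 17/36)
  'c': [5/12 + 1/12*2/3, 5/12 + 1/12*1/1) = [17/36, 1/2)
  emit 'a', narrow to [5/12, 31/72)

Answer: bbca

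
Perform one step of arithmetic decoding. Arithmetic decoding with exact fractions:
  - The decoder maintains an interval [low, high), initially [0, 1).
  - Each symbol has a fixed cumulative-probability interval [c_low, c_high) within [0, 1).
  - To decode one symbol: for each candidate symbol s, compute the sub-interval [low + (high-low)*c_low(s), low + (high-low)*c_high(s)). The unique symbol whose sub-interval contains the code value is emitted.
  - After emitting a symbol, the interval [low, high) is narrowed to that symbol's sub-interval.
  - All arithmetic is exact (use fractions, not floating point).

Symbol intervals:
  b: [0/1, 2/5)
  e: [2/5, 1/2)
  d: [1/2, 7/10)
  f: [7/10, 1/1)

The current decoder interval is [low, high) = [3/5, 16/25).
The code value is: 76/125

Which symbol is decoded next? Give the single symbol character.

Answer: b

Derivation:
Interval width = high − low = 16/25 − 3/5 = 1/25
Scaled code = (code − low) / width = (76/125 − 3/5) / 1/25 = 1/5
  b: [0/1, 2/5) ← scaled code falls here ✓
  e: [2/5, 1/2) 
  d: [1/2, 7/10) 
  f: [7/10, 1/1) 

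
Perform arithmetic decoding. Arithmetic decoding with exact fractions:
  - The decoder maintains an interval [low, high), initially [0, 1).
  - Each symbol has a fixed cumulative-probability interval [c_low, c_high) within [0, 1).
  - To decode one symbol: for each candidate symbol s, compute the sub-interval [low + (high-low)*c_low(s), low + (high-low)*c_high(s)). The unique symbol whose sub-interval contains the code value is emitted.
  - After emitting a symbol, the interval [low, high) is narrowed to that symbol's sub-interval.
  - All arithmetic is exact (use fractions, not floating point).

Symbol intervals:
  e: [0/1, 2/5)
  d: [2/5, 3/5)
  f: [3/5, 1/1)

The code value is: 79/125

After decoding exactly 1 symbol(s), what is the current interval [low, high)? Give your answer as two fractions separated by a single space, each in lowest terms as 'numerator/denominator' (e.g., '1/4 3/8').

Answer: 3/5 1/1

Derivation:
Step 1: interval [0/1, 1/1), width = 1/1 - 0/1 = 1/1
  'e': [0/1 + 1/1*0/1, 0/1 + 1/1*2/5) = [0/1, 2/5)
  'd': [0/1 + 1/1*2/5, 0/1 + 1/1*3/5) = [2/5, 3/5)
  'f': [0/1 + 1/1*3/5, 0/1 + 1/1*1/1) = [3/5, 1/1) <- contains code 79/125
  emit 'f', narrow to [3/5, 1/1)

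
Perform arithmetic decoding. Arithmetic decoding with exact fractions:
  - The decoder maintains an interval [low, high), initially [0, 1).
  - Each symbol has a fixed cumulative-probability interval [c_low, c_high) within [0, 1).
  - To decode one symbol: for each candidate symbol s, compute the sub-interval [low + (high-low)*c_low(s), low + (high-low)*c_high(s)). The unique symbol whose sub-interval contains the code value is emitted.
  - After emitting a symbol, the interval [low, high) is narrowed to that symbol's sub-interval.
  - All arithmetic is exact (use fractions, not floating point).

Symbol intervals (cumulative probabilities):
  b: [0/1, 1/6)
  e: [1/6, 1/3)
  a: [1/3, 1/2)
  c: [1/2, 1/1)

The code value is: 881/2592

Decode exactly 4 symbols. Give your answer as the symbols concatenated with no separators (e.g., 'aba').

Step 1: interval [0/1, 1/1), width = 1/1 - 0/1 = 1/1
  'b': [0/1 + 1/1*0/1, 0/1 + 1/1*1/6) = [0/1, 1/6)
  'e': [0/1 + 1/1*1/6, 0/1 + 1/1*1/3) = [1/6, 1/3)
  'a': [0/1 + 1/1*1/3, 0/1 + 1/1*1/2) = [1/3, 1/2) <- contains code 881/2592
  'c': [0/1 + 1/1*1/2, 0/1 + 1/1*1/1) = [1/2, 1/1)
  emit 'a', narrow to [1/3, 1/2)
Step 2: interval [1/3, 1/2), width = 1/2 - 1/3 = 1/6
  'b': [1/3 + 1/6*0/1, 1/3 + 1/6*1/6) = [1/3, 13/36) <- contains code 881/2592
  'e': [1/3 + 1/6*1/6, 1/3 + 1/6*1/3) = [13/36, 7/18)
  'a': [1/3 + 1/6*1/3, 1/3 + 1/6*1/2) = [7/18, 5/12)
  'c': [1/3 + 1/6*1/2, 1/3 + 1/6*1/1) = [5/12, 1/2)
  emit 'b', narrow to [1/3, 13/36)
Step 3: interval [1/3, 13/36), width = 13/36 - 1/3 = 1/36
  'b': [1/3 + 1/36*0/1, 1/3 + 1/36*1/6) = [1/3, 73/216)
  'e': [1/3 + 1/36*1/6, 1/3 + 1/36*1/3) = [73/216, 37/108) <- contains code 881/2592
  'a': [1/3 + 1/36*1/3, 1/3 + 1/36*1/2) = [37/108, 25/72)
  'c': [1/3 + 1/36*1/2, 1/3 + 1/36*1/1) = [25/72, 13/36)
  emit 'e', narrow to [73/216, 37/108)
Step 4: interval [73/216, 37/108), width = 37/108 - 73/216 = 1/216
  'b': [73/216 + 1/216*0/1, 73/216 + 1/216*1/6) = [73/216, 439/1296)
  'e': [73/216 + 1/216*1/6, 73/216 + 1/216*1/3) = [439/1296, 55/162)
  'a': [73/216 + 1/216*1/3, 73/216 + 1/216*1/2) = [55/162, 49/144) <- contains code 881/2592
  'c': [73/216 + 1/216*1/2, 73/216 + 1/216*1/1) = [49/144, 37/108)
  emit 'a', narrow to [55/162, 49/144)

Answer: abea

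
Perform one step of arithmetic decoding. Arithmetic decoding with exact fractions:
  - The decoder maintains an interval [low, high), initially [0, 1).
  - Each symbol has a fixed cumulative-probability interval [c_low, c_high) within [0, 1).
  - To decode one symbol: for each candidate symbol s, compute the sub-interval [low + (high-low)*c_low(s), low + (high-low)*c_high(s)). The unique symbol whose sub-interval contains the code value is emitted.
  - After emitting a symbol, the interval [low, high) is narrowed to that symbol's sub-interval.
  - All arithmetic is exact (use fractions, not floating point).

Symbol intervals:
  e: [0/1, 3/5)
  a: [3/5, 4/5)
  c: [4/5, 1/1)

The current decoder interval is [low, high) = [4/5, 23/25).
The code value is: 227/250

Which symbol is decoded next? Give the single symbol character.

Answer: c

Derivation:
Interval width = high − low = 23/25 − 4/5 = 3/25
Scaled code = (code − low) / width = (227/250 − 4/5) / 3/25 = 9/10
  e: [0/1, 3/5) 
  a: [3/5, 4/5) 
  c: [4/5, 1/1) ← scaled code falls here ✓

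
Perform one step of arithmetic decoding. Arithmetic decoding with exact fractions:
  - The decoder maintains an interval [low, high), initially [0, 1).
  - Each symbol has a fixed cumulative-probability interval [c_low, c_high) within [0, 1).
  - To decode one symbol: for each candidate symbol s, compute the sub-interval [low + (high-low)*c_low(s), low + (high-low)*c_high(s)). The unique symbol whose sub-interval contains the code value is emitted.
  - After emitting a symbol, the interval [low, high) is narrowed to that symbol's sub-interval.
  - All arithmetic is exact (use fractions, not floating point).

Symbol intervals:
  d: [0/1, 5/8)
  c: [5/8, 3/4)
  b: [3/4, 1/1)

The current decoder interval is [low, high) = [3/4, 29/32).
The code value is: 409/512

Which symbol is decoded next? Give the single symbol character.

Interval width = high − low = 29/32 − 3/4 = 5/32
Scaled code = (code − low) / width = (409/512 − 3/4) / 5/32 = 5/16
  d: [0/1, 5/8) ← scaled code falls here ✓
  c: [5/8, 3/4) 
  b: [3/4, 1/1) 

Answer: d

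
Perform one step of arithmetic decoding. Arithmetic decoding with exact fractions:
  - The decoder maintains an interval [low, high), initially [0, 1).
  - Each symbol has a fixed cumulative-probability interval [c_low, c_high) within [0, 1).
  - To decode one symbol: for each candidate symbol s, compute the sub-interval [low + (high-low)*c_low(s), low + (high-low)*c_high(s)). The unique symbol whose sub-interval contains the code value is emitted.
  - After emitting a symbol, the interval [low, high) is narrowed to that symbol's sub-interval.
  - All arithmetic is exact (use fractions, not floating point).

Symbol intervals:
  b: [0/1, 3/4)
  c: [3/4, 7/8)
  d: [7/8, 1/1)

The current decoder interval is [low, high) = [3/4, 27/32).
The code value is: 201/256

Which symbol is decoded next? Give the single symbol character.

Interval width = high − low = 27/32 − 3/4 = 3/32
Scaled code = (code − low) / width = (201/256 − 3/4) / 3/32 = 3/8
  b: [0/1, 3/4) ← scaled code falls here ✓
  c: [3/4, 7/8) 
  d: [7/8, 1/1) 

Answer: b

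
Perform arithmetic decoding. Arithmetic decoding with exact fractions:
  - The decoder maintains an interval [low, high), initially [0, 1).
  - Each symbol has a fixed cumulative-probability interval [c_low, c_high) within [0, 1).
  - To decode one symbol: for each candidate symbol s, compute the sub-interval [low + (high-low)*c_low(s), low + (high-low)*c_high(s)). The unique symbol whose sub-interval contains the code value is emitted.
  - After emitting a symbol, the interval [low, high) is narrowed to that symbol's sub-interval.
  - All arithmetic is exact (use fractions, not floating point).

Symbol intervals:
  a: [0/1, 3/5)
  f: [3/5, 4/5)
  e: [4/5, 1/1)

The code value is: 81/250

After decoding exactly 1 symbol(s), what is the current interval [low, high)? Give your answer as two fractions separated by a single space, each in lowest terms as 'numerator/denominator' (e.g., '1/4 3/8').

Step 1: interval [0/1, 1/1), width = 1/1 - 0/1 = 1/1
  'a': [0/1 + 1/1*0/1, 0/1 + 1/1*3/5) = [0/1, 3/5) <- contains code 81/250
  'f': [0/1 + 1/1*3/5, 0/1 + 1/1*4/5) = [3/5, 4/5)
  'e': [0/1 + 1/1*4/5, 0/1 + 1/1*1/1) = [4/5, 1/1)
  emit 'a', narrow to [0/1, 3/5)

Answer: 0/1 3/5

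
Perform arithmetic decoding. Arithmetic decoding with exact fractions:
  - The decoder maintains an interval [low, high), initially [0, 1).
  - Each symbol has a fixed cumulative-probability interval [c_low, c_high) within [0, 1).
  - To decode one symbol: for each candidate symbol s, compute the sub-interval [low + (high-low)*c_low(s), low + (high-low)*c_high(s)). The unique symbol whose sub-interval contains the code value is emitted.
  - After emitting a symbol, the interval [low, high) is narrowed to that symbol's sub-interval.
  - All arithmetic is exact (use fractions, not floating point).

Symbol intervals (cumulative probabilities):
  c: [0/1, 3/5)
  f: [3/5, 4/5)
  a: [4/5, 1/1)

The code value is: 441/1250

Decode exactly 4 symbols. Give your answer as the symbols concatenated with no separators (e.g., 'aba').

Answer: ccaa

Derivation:
Step 1: interval [0/1, 1/1), width = 1/1 - 0/1 = 1/1
  'c': [0/1 + 1/1*0/1, 0/1 + 1/1*3/5) = [0/1, 3/5) <- contains code 441/1250
  'f': [0/1 + 1/1*3/5, 0/1 + 1/1*4/5) = [3/5, 4/5)
  'a': [0/1 + 1/1*4/5, 0/1 + 1/1*1/1) = [4/5, 1/1)
  emit 'c', narrow to [0/1, 3/5)
Step 2: interval [0/1, 3/5), width = 3/5 - 0/1 = 3/5
  'c': [0/1 + 3/5*0/1, 0/1 + 3/5*3/5) = [0/1, 9/25) <- contains code 441/1250
  'f': [0/1 + 3/5*3/5, 0/1 + 3/5*4/5) = [9/25, 12/25)
  'a': [0/1 + 3/5*4/5, 0/1 + 3/5*1/1) = [12/25, 3/5)
  emit 'c', narrow to [0/1, 9/25)
Step 3: interval [0/1, 9/25), width = 9/25 - 0/1 = 9/25
  'c': [0/1 + 9/25*0/1, 0/1 + 9/25*3/5) = [0/1, 27/125)
  'f': [0/1 + 9/25*3/5, 0/1 + 9/25*4/5) = [27/125, 36/125)
  'a': [0/1 + 9/25*4/5, 0/1 + 9/25*1/1) = [36/125, 9/25) <- contains code 441/1250
  emit 'a', narrow to [36/125, 9/25)
Step 4: interval [36/125, 9/25), width = 9/25 - 36/125 = 9/125
  'c': [36/125 + 9/125*0/1, 36/125 + 9/125*3/5) = [36/125, 207/625)
  'f': [36/125 + 9/125*3/5, 36/125 + 9/125*4/5) = [207/625, 216/625)
  'a': [36/125 + 9/125*4/5, 36/125 + 9/125*1/1) = [216/625, 9/25) <- contains code 441/1250
  emit 'a', narrow to [216/625, 9/25)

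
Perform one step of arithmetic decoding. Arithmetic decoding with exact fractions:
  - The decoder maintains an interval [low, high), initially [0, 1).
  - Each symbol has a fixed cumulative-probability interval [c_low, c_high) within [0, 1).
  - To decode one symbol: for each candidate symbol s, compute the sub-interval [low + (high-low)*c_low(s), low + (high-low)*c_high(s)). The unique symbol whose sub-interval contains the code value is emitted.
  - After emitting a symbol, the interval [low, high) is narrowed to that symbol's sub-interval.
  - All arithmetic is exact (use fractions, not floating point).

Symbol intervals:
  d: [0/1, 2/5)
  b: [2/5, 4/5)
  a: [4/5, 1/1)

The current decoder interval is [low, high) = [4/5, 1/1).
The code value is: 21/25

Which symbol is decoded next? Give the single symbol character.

Interval width = high − low = 1/1 − 4/5 = 1/5
Scaled code = (code − low) / width = (21/25 − 4/5) / 1/5 = 1/5
  d: [0/1, 2/5) ← scaled code falls here ✓
  b: [2/5, 4/5) 
  a: [4/5, 1/1) 

Answer: d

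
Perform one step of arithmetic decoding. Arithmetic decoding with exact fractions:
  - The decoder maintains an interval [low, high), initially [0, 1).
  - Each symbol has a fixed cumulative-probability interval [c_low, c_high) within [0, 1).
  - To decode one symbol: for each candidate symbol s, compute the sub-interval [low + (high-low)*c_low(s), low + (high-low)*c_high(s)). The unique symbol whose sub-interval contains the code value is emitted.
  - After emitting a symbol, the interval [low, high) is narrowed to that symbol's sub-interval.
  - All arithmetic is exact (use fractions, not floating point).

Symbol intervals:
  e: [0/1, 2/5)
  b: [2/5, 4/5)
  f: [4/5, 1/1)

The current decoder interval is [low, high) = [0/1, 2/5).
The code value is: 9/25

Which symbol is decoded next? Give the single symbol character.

Answer: f

Derivation:
Interval width = high − low = 2/5 − 0/1 = 2/5
Scaled code = (code − low) / width = (9/25 − 0/1) / 2/5 = 9/10
  e: [0/1, 2/5) 
  b: [2/5, 4/5) 
  f: [4/5, 1/1) ← scaled code falls here ✓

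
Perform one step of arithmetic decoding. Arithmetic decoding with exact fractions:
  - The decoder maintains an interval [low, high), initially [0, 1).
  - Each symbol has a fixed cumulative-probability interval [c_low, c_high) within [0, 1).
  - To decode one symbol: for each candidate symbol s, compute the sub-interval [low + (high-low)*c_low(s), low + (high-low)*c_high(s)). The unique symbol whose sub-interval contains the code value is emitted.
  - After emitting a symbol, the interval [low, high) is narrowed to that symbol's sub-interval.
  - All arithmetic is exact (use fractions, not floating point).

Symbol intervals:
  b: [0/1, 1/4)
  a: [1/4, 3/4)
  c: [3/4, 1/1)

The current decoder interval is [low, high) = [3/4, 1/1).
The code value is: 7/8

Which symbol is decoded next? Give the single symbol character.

Answer: a

Derivation:
Interval width = high − low = 1/1 − 3/4 = 1/4
Scaled code = (code − low) / width = (7/8 − 3/4) / 1/4 = 1/2
  b: [0/1, 1/4) 
  a: [1/4, 3/4) ← scaled code falls here ✓
  c: [3/4, 1/1) 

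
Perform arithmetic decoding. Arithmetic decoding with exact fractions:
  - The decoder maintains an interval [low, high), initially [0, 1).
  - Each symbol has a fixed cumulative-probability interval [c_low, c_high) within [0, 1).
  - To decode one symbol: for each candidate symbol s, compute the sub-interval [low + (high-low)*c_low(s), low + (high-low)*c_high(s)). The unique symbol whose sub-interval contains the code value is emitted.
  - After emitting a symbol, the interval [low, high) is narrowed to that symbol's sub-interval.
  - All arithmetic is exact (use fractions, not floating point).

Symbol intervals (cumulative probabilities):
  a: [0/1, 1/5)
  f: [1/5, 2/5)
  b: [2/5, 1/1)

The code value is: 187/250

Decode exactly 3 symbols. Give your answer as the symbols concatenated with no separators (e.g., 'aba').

Answer: bbf

Derivation:
Step 1: interval [0/1, 1/1), width = 1/1 - 0/1 = 1/1
  'a': [0/1 + 1/1*0/1, 0/1 + 1/1*1/5) = [0/1, 1/5)
  'f': [0/1 + 1/1*1/5, 0/1 + 1/1*2/5) = [1/5, 2/5)
  'b': [0/1 + 1/1*2/5, 0/1 + 1/1*1/1) = [2/5, 1/1) <- contains code 187/250
  emit 'b', narrow to [2/5, 1/1)
Step 2: interval [2/5, 1/1), width = 1/1 - 2/5 = 3/5
  'a': [2/5 + 3/5*0/1, 2/5 + 3/5*1/5) = [2/5, 13/25)
  'f': [2/5 + 3/5*1/5, 2/5 + 3/5*2/5) = [13/25, 16/25)
  'b': [2/5 + 3/5*2/5, 2/5 + 3/5*1/1) = [16/25, 1/1) <- contains code 187/250
  emit 'b', narrow to [16/25, 1/1)
Step 3: interval [16/25, 1/1), width = 1/1 - 16/25 = 9/25
  'a': [16/25 + 9/25*0/1, 16/25 + 9/25*1/5) = [16/25, 89/125)
  'f': [16/25 + 9/25*1/5, 16/25 + 9/25*2/5) = [89/125, 98/125) <- contains code 187/250
  'b': [16/25 + 9/25*2/5, 16/25 + 9/25*1/1) = [98/125, 1/1)
  emit 'f', narrow to [89/125, 98/125)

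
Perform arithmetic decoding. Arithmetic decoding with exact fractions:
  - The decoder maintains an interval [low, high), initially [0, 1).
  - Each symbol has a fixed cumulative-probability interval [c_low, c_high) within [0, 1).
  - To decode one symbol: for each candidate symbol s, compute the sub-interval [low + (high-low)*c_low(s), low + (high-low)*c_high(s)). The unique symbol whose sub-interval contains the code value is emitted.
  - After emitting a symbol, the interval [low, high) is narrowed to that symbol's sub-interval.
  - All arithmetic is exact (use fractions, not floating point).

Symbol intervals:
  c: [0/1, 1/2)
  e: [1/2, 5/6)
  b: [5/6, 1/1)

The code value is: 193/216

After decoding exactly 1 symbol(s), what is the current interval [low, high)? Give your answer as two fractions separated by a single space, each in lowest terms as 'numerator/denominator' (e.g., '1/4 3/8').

Step 1: interval [0/1, 1/1), width = 1/1 - 0/1 = 1/1
  'c': [0/1 + 1/1*0/1, 0/1 + 1/1*1/2) = [0/1, 1/2)
  'e': [0/1 + 1/1*1/2, 0/1 + 1/1*5/6) = [1/2, 5/6)
  'b': [0/1 + 1/1*5/6, 0/1 + 1/1*1/1) = [5/6, 1/1) <- contains code 193/216
  emit 'b', narrow to [5/6, 1/1)

Answer: 5/6 1/1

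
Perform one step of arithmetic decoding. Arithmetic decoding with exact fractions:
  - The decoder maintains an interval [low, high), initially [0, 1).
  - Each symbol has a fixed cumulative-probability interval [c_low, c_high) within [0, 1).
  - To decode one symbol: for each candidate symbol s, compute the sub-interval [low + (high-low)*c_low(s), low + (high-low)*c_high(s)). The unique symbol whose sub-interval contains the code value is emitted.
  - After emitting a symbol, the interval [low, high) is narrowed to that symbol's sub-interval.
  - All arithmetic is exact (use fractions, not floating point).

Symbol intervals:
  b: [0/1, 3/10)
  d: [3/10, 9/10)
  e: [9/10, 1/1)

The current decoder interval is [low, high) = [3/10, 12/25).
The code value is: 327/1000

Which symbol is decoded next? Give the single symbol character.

Interval width = high − low = 12/25 − 3/10 = 9/50
Scaled code = (code − low) / width = (327/1000 − 3/10) / 9/50 = 3/20
  b: [0/1, 3/10) ← scaled code falls here ✓
  d: [3/10, 9/10) 
  e: [9/10, 1/1) 

Answer: b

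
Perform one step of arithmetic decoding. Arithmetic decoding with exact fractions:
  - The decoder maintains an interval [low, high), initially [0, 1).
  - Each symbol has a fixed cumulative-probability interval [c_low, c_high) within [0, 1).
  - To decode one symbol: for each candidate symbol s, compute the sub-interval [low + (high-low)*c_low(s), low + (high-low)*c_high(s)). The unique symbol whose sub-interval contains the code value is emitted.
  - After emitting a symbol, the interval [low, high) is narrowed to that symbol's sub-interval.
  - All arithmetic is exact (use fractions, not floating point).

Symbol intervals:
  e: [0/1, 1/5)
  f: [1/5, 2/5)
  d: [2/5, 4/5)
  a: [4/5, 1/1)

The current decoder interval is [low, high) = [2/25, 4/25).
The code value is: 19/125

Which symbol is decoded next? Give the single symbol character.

Interval width = high − low = 4/25 − 2/25 = 2/25
Scaled code = (code − low) / width = (19/125 − 2/25) / 2/25 = 9/10
  e: [0/1, 1/5) 
  f: [1/5, 2/5) 
  d: [2/5, 4/5) 
  a: [4/5, 1/1) ← scaled code falls here ✓

Answer: a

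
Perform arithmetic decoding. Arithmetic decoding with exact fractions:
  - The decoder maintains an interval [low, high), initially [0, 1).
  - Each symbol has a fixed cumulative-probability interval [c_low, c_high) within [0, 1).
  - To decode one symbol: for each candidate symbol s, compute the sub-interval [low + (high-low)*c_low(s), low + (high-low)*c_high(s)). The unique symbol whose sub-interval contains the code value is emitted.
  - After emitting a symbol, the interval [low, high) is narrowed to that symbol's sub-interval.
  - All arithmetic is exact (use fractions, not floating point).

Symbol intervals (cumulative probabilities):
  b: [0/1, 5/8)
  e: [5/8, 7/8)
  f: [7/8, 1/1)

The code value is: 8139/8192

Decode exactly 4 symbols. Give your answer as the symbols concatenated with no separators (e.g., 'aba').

Answer: ffbf

Derivation:
Step 1: interval [0/1, 1/1), width = 1/1 - 0/1 = 1/1
  'b': [0/1 + 1/1*0/1, 0/1 + 1/1*5/8) = [0/1, 5/8)
  'e': [0/1 + 1/1*5/8, 0/1 + 1/1*7/8) = [5/8, 7/8)
  'f': [0/1 + 1/1*7/8, 0/1 + 1/1*1/1) = [7/8, 1/1) <- contains code 8139/8192
  emit 'f', narrow to [7/8, 1/1)
Step 2: interval [7/8, 1/1), width = 1/1 - 7/8 = 1/8
  'b': [7/8 + 1/8*0/1, 7/8 + 1/8*5/8) = [7/8, 61/64)
  'e': [7/8 + 1/8*5/8, 7/8 + 1/8*7/8) = [61/64, 63/64)
  'f': [7/8 + 1/8*7/8, 7/8 + 1/8*1/1) = [63/64, 1/1) <- contains code 8139/8192
  emit 'f', narrow to [63/64, 1/1)
Step 3: interval [63/64, 1/1), width = 1/1 - 63/64 = 1/64
  'b': [63/64 + 1/64*0/1, 63/64 + 1/64*5/8) = [63/64, 509/512) <- contains code 8139/8192
  'e': [63/64 + 1/64*5/8, 63/64 + 1/64*7/8) = [509/512, 511/512)
  'f': [63/64 + 1/64*7/8, 63/64 + 1/64*1/1) = [511/512, 1/1)
  emit 'b', narrow to [63/64, 509/512)
Step 4: interval [63/64, 509/512), width = 509/512 - 63/64 = 5/512
  'b': [63/64 + 5/512*0/1, 63/64 + 5/512*5/8) = [63/64, 4057/4096)
  'e': [63/64 + 5/512*5/8, 63/64 + 5/512*7/8) = [4057/4096, 4067/4096)
  'f': [63/64 + 5/512*7/8, 63/64 + 5/512*1/1) = [4067/4096, 509/512) <- contains code 8139/8192
  emit 'f', narrow to [4067/4096, 509/512)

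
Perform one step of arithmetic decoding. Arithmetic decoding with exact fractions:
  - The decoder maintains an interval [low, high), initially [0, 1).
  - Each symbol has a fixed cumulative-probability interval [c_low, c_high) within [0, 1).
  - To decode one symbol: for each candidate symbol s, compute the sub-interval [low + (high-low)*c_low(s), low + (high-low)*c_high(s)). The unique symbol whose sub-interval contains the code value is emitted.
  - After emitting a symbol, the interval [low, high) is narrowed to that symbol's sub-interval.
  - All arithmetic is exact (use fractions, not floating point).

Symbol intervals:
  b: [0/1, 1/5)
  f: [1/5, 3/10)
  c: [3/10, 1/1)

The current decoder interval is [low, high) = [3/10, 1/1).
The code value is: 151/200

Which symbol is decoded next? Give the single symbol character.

Interval width = high − low = 1/1 − 3/10 = 7/10
Scaled code = (code − low) / width = (151/200 − 3/10) / 7/10 = 13/20
  b: [0/1, 1/5) 
  f: [1/5, 3/10) 
  c: [3/10, 1/1) ← scaled code falls here ✓

Answer: c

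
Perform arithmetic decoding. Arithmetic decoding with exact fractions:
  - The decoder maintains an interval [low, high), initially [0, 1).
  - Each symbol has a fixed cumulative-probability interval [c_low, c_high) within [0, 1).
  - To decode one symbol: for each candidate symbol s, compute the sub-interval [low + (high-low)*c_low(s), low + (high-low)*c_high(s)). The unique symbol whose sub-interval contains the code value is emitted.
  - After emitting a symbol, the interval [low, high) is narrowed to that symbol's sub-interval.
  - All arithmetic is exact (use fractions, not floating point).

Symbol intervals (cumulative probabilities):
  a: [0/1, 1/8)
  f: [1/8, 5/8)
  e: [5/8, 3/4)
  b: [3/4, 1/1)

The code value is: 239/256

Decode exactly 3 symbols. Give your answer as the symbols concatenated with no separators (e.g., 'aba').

Answer: beb

Derivation:
Step 1: interval [0/1, 1/1), width = 1/1 - 0/1 = 1/1
  'a': [0/1 + 1/1*0/1, 0/1 + 1/1*1/8) = [0/1, 1/8)
  'f': [0/1 + 1/1*1/8, 0/1 + 1/1*5/8) = [1/8, 5/8)
  'e': [0/1 + 1/1*5/8, 0/1 + 1/1*3/4) = [5/8, 3/4)
  'b': [0/1 + 1/1*3/4, 0/1 + 1/1*1/1) = [3/4, 1/1) <- contains code 239/256
  emit 'b', narrow to [3/4, 1/1)
Step 2: interval [3/4, 1/1), width = 1/1 - 3/4 = 1/4
  'a': [3/4 + 1/4*0/1, 3/4 + 1/4*1/8) = [3/4, 25/32)
  'f': [3/4 + 1/4*1/8, 3/4 + 1/4*5/8) = [25/32, 29/32)
  'e': [3/4 + 1/4*5/8, 3/4 + 1/4*3/4) = [29/32, 15/16) <- contains code 239/256
  'b': [3/4 + 1/4*3/4, 3/4 + 1/4*1/1) = [15/16, 1/1)
  emit 'e', narrow to [29/32, 15/16)
Step 3: interval [29/32, 15/16), width = 15/16 - 29/32 = 1/32
  'a': [29/32 + 1/32*0/1, 29/32 + 1/32*1/8) = [29/32, 233/256)
  'f': [29/32 + 1/32*1/8, 29/32 + 1/32*5/8) = [233/256, 237/256)
  'e': [29/32 + 1/32*5/8, 29/32 + 1/32*3/4) = [237/256, 119/128)
  'b': [29/32 + 1/32*3/4, 29/32 + 1/32*1/1) = [119/128, 15/16) <- contains code 239/256
  emit 'b', narrow to [119/128, 15/16)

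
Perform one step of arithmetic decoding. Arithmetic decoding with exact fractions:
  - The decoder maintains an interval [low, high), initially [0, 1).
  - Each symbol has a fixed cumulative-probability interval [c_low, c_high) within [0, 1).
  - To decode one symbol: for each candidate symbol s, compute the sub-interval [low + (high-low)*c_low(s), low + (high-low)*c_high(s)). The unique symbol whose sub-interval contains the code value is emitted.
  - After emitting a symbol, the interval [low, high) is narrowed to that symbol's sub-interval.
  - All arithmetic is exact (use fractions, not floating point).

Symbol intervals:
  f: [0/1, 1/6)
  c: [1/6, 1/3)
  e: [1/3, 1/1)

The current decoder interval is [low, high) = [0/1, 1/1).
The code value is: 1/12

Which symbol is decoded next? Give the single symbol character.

Answer: f

Derivation:
Interval width = high − low = 1/1 − 0/1 = 1/1
Scaled code = (code − low) / width = (1/12 − 0/1) / 1/1 = 1/12
  f: [0/1, 1/6) ← scaled code falls here ✓
  c: [1/6, 1/3) 
  e: [1/3, 1/1) 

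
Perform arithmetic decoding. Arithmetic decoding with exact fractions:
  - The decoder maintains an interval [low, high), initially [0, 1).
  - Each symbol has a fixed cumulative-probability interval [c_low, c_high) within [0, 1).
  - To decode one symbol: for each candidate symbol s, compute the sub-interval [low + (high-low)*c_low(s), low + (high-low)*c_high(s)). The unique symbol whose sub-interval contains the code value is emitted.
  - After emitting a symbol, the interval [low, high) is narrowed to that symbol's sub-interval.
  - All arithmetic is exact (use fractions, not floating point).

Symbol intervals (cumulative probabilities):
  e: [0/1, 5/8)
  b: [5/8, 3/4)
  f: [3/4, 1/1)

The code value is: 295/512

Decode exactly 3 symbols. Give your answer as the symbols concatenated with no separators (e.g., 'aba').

Answer: efb

Derivation:
Step 1: interval [0/1, 1/1), width = 1/1 - 0/1 = 1/1
  'e': [0/1 + 1/1*0/1, 0/1 + 1/1*5/8) = [0/1, 5/8) <- contains code 295/512
  'b': [0/1 + 1/1*5/8, 0/1 + 1/1*3/4) = [5/8, 3/4)
  'f': [0/1 + 1/1*3/4, 0/1 + 1/1*1/1) = [3/4, 1/1)
  emit 'e', narrow to [0/1, 5/8)
Step 2: interval [0/1, 5/8), width = 5/8 - 0/1 = 5/8
  'e': [0/1 + 5/8*0/1, 0/1 + 5/8*5/8) = [0/1, 25/64)
  'b': [0/1 + 5/8*5/8, 0/1 + 5/8*3/4) = [25/64, 15/32)
  'f': [0/1 + 5/8*3/4, 0/1 + 5/8*1/1) = [15/32, 5/8) <- contains code 295/512
  emit 'f', narrow to [15/32, 5/8)
Step 3: interval [15/32, 5/8), width = 5/8 - 15/32 = 5/32
  'e': [15/32 + 5/32*0/1, 15/32 + 5/32*5/8) = [15/32, 145/256)
  'b': [15/32 + 5/32*5/8, 15/32 + 5/32*3/4) = [145/256, 75/128) <- contains code 295/512
  'f': [15/32 + 5/32*3/4, 15/32 + 5/32*1/1) = [75/128, 5/8)
  emit 'b', narrow to [145/256, 75/128)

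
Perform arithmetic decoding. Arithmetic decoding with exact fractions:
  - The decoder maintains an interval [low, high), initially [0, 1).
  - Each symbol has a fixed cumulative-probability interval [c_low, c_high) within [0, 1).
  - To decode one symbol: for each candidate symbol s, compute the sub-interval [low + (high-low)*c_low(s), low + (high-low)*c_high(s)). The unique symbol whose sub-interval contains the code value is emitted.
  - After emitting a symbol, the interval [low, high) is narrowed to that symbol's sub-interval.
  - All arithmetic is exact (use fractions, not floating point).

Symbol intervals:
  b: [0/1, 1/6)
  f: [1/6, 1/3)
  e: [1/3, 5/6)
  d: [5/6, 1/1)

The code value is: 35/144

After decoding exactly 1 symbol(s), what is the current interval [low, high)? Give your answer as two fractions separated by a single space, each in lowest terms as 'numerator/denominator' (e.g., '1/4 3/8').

Answer: 1/6 1/3

Derivation:
Step 1: interval [0/1, 1/1), width = 1/1 - 0/1 = 1/1
  'b': [0/1 + 1/1*0/1, 0/1 + 1/1*1/6) = [0/1, 1/6)
  'f': [0/1 + 1/1*1/6, 0/1 + 1/1*1/3) = [1/6, 1/3) <- contains code 35/144
  'e': [0/1 + 1/1*1/3, 0/1 + 1/1*5/6) = [1/3, 5/6)
  'd': [0/1 + 1/1*5/6, 0/1 + 1/1*1/1) = [5/6, 1/1)
  emit 'f', narrow to [1/6, 1/3)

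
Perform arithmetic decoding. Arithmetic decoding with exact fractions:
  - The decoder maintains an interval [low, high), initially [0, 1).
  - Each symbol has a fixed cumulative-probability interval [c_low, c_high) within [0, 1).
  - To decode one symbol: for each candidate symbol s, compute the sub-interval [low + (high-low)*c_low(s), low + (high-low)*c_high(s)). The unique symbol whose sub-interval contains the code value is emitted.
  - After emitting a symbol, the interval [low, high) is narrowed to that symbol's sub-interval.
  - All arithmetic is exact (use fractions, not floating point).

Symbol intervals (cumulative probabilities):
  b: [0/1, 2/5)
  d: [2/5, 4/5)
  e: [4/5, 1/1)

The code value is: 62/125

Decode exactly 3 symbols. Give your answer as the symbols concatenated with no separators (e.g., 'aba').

Step 1: interval [0/1, 1/1), width = 1/1 - 0/1 = 1/1
  'b': [0/1 + 1/1*0/1, 0/1 + 1/1*2/5) = [0/1, 2/5)
  'd': [0/1 + 1/1*2/5, 0/1 + 1/1*4/5) = [2/5, 4/5) <- contains code 62/125
  'e': [0/1 + 1/1*4/5, 0/1 + 1/1*1/1) = [4/5, 1/1)
  emit 'd', narrow to [2/5, 4/5)
Step 2: interval [2/5, 4/5), width = 4/5 - 2/5 = 2/5
  'b': [2/5 + 2/5*0/1, 2/5 + 2/5*2/5) = [2/5, 14/25) <- contains code 62/125
  'd': [2/5 + 2/5*2/5, 2/5 + 2/5*4/5) = [14/25, 18/25)
  'e': [2/5 + 2/5*4/5, 2/5 + 2/5*1/1) = [18/25, 4/5)
  emit 'b', narrow to [2/5, 14/25)
Step 3: interval [2/5, 14/25), width = 14/25 - 2/5 = 4/25
  'b': [2/5 + 4/25*0/1, 2/5 + 4/25*2/5) = [2/5, 58/125)
  'd': [2/5 + 4/25*2/5, 2/5 + 4/25*4/5) = [58/125, 66/125) <- contains code 62/125
  'e': [2/5 + 4/25*4/5, 2/5 + 4/25*1/1) = [66/125, 14/25)
  emit 'd', narrow to [58/125, 66/125)

Answer: dbd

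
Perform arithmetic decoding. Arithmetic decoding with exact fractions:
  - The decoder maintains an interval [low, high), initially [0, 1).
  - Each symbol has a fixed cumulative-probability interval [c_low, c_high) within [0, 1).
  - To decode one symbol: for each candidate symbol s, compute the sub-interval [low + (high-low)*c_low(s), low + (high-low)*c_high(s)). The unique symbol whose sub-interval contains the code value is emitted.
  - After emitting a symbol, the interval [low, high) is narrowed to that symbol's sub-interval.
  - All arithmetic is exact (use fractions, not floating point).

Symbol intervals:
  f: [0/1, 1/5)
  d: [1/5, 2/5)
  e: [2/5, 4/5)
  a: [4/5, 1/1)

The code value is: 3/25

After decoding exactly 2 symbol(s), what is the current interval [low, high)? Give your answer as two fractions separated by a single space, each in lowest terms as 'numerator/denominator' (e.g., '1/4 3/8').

Step 1: interval [0/1, 1/1), width = 1/1 - 0/1 = 1/1
  'f': [0/1 + 1/1*0/1, 0/1 + 1/1*1/5) = [0/1, 1/5) <- contains code 3/25
  'd': [0/1 + 1/1*1/5, 0/1 + 1/1*2/5) = [1/5, 2/5)
  'e': [0/1 + 1/1*2/5, 0/1 + 1/1*4/5) = [2/5, 4/5)
  'a': [0/1 + 1/1*4/5, 0/1 + 1/1*1/1) = [4/5, 1/1)
  emit 'f', narrow to [0/1, 1/5)
Step 2: interval [0/1, 1/5), width = 1/5 - 0/1 = 1/5
  'f': [0/1 + 1/5*0/1, 0/1 + 1/5*1/5) = [0/1, 1/25)
  'd': [0/1 + 1/5*1/5, 0/1 + 1/5*2/5) = [1/25, 2/25)
  'e': [0/1 + 1/5*2/5, 0/1 + 1/5*4/5) = [2/25, 4/25) <- contains code 3/25
  'a': [0/1 + 1/5*4/5, 0/1 + 1/5*1/1) = [4/25, 1/5)
  emit 'e', narrow to [2/25, 4/25)

Answer: 2/25 4/25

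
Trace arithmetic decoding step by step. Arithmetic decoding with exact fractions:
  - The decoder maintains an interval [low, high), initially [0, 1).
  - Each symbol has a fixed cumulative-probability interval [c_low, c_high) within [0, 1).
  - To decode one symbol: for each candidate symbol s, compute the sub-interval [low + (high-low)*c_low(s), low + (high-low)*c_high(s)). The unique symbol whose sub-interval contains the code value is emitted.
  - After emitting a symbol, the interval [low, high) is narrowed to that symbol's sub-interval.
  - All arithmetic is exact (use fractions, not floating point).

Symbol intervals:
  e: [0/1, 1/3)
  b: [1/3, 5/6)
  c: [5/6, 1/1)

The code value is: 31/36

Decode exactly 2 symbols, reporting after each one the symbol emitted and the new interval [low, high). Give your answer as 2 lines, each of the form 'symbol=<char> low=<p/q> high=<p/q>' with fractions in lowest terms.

Step 1: interval [0/1, 1/1), width = 1/1 - 0/1 = 1/1
  'e': [0/1 + 1/1*0/1, 0/1 + 1/1*1/3) = [0/1, 1/3)
  'b': [0/1 + 1/1*1/3, 0/1 + 1/1*5/6) = [1/3, 5/6)
  'c': [0/1 + 1/1*5/6, 0/1 + 1/1*1/1) = [5/6, 1/1) <- contains code 31/36
  emit 'c', narrow to [5/6, 1/1)
Step 2: interval [5/6, 1/1), width = 1/1 - 5/6 = 1/6
  'e': [5/6 + 1/6*0/1, 5/6 + 1/6*1/3) = [5/6, 8/9) <- contains code 31/36
  'b': [5/6 + 1/6*1/3, 5/6 + 1/6*5/6) = [8/9, 35/36)
  'c': [5/6 + 1/6*5/6, 5/6 + 1/6*1/1) = [35/36, 1/1)
  emit 'e', narrow to [5/6, 8/9)

Answer: symbol=c low=5/6 high=1/1
symbol=e low=5/6 high=8/9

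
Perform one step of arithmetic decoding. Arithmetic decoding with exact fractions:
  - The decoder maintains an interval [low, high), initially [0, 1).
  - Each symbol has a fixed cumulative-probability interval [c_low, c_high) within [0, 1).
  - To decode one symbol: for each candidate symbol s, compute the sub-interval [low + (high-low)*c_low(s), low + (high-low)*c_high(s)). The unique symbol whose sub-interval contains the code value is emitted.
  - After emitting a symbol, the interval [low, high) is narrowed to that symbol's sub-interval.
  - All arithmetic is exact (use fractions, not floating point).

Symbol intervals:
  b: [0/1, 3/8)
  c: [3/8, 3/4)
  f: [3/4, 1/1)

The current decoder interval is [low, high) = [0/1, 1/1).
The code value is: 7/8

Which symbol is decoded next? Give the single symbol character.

Interval width = high − low = 1/1 − 0/1 = 1/1
Scaled code = (code − low) / width = (7/8 − 0/1) / 1/1 = 7/8
  b: [0/1, 3/8) 
  c: [3/8, 3/4) 
  f: [3/4, 1/1) ← scaled code falls here ✓

Answer: f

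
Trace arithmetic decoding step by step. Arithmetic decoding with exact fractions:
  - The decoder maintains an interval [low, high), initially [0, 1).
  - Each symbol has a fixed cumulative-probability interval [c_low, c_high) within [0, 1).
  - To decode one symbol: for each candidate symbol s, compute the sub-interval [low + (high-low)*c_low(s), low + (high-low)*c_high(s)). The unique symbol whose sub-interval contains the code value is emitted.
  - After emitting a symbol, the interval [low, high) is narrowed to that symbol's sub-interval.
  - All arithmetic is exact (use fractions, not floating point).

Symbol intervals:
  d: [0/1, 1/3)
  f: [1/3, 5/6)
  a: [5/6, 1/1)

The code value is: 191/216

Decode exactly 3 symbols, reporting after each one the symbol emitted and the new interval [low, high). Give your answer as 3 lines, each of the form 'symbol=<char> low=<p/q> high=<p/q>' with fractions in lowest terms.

Step 1: interval [0/1, 1/1), width = 1/1 - 0/1 = 1/1
  'd': [0/1 + 1/1*0/1, 0/1 + 1/1*1/3) = [0/1, 1/3)
  'f': [0/1 + 1/1*1/3, 0/1 + 1/1*5/6) = [1/3, 5/6)
  'a': [0/1 + 1/1*5/6, 0/1 + 1/1*1/1) = [5/6, 1/1) <- contains code 191/216
  emit 'a', narrow to [5/6, 1/1)
Step 2: interval [5/6, 1/1), width = 1/1 - 5/6 = 1/6
  'd': [5/6 + 1/6*0/1, 5/6 + 1/6*1/3) = [5/6, 8/9) <- contains code 191/216
  'f': [5/6 + 1/6*1/3, 5/6 + 1/6*5/6) = [8/9, 35/36)
  'a': [5/6 + 1/6*5/6, 5/6 + 1/6*1/1) = [35/36, 1/1)
  emit 'd', narrow to [5/6, 8/9)
Step 3: interval [5/6, 8/9), width = 8/9 - 5/6 = 1/18
  'd': [5/6 + 1/18*0/1, 5/6 + 1/18*1/3) = [5/6, 23/27)
  'f': [5/6 + 1/18*1/3, 5/6 + 1/18*5/6) = [23/27, 95/108)
  'a': [5/6 + 1/18*5/6, 5/6 + 1/18*1/1) = [95/108, 8/9) <- contains code 191/216
  emit 'a', narrow to [95/108, 8/9)

Answer: symbol=a low=5/6 high=1/1
symbol=d low=5/6 high=8/9
symbol=a low=95/108 high=8/9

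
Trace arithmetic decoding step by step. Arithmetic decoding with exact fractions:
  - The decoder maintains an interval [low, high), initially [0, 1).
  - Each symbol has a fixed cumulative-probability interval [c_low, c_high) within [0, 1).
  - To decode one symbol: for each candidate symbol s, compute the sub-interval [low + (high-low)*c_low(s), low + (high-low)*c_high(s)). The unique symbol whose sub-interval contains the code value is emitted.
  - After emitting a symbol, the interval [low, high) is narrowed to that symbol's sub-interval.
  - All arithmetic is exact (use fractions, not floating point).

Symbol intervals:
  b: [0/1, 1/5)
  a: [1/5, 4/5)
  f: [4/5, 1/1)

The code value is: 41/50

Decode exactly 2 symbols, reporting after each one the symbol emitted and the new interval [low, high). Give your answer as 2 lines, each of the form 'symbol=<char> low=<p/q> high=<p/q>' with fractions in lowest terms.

Answer: symbol=f low=4/5 high=1/1
symbol=b low=4/5 high=21/25

Derivation:
Step 1: interval [0/1, 1/1), width = 1/1 - 0/1 = 1/1
  'b': [0/1 + 1/1*0/1, 0/1 + 1/1*1/5) = [0/1, 1/5)
  'a': [0/1 + 1/1*1/5, 0/1 + 1/1*4/5) = [1/5, 4/5)
  'f': [0/1 + 1/1*4/5, 0/1 + 1/1*1/1) = [4/5, 1/1) <- contains code 41/50
  emit 'f', narrow to [4/5, 1/1)
Step 2: interval [4/5, 1/1), width = 1/1 - 4/5 = 1/5
  'b': [4/5 + 1/5*0/1, 4/5 + 1/5*1/5) = [4/5, 21/25) <- contains code 41/50
  'a': [4/5 + 1/5*1/5, 4/5 + 1/5*4/5) = [21/25, 24/25)
  'f': [4/5 + 1/5*4/5, 4/5 + 1/5*1/1) = [24/25, 1/1)
  emit 'b', narrow to [4/5, 21/25)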